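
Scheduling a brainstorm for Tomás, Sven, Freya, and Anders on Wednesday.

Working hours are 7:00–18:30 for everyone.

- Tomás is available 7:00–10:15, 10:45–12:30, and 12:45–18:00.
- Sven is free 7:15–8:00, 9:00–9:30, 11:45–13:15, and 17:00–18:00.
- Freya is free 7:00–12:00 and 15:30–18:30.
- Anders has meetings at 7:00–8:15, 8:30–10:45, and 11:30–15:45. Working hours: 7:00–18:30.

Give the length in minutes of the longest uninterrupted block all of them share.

60 minutes

Anders free within 07:00–18:30: 08:15–08:30, 10:45–11:30, 15:45–18:30.
Tomás ∩ Sven: 07:15–08:00, 09:00–09:30, 11:45–12:30, 12:45–13:15, 17:00–18:00.
Tomás ∩ Sven ∩ Freya: 07:15–08:00, 09:00–09:30, 11:45–12:00, 17:00–18:00.
Tomás ∩ Sven ∩ Freya ∩ Anders: 17:00–18:00.
Single common window of 60 minutes.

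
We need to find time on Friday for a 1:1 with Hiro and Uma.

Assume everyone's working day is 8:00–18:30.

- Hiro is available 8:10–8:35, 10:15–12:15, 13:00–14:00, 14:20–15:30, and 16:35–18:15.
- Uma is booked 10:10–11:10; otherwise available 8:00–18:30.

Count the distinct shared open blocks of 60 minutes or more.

4

Uma free within 08:00–18:30: 08:00–10:10, 11:10–18:30.
Hiro ∩ Uma: 08:10–08:35, 11:10–12:15, 13:00–14:00, 14:20–15:30, 16:35–18:15.
Windows ≥ 60 min: 11:10–12:15, 13:00–14:00, 14:20–15:30, 16:35–18:15.
That's 4 windows.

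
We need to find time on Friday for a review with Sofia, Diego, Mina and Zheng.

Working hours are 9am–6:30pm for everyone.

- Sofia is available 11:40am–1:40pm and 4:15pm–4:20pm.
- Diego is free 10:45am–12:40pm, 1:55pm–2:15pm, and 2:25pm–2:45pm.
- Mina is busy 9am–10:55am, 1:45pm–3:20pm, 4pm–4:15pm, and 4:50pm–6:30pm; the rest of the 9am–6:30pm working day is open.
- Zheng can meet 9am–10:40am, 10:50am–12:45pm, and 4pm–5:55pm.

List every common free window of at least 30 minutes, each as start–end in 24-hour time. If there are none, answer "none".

11:40–12:40

Mina free within 09:00–18:30: 10:55–13:45, 15:20–16:00, 16:15–16:50.
Sofia ∩ Diego: 11:40–12:40.
Sofia ∩ Diego ∩ Mina: 11:40–12:40.
Sofia ∩ Diego ∩ Mina ∩ Zheng: 11:40–12:40.
Windows ≥ 30 min: 11:40–12:40.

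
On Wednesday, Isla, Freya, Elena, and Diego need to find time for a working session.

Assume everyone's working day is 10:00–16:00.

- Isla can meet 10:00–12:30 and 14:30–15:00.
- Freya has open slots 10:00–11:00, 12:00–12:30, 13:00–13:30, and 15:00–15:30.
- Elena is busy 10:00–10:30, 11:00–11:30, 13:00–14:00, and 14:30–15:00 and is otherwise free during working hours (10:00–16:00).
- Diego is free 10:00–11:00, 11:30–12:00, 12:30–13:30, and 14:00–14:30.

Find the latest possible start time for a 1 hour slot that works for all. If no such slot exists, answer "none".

Elena free within 10:00–16:00: 10:30–11:00, 11:30–13:00, 14:00–14:30, 15:00–16:00.
Isla ∩ Freya: 10:00–11:00, 12:00–12:30.
Isla ∩ Freya ∩ Elena: 10:30–11:00, 12:00–12:30.
Isla ∩ Freya ∩ Elena ∩ Diego: 10:30–11:00.
Windows ≥ 60 min: (none).

none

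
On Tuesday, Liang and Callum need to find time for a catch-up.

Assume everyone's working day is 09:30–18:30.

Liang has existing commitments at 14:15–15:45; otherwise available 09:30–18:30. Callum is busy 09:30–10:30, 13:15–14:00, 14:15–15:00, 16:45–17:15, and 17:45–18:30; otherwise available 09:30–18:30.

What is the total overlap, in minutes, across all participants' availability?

270 minutes

Liang free within 09:30–18:30: 09:30–14:15, 15:45–18:30.
Callum free within 09:30–18:30: 10:30–13:15, 14:00–14:15, 15:00–16:45, 17:15–17:45.
Liang ∩ Callum: 10:30–13:15, 14:00–14:15, 15:45–16:45, 17:15–17:45.
Total common minutes: 165 + 15 + 60 + 30 = 270.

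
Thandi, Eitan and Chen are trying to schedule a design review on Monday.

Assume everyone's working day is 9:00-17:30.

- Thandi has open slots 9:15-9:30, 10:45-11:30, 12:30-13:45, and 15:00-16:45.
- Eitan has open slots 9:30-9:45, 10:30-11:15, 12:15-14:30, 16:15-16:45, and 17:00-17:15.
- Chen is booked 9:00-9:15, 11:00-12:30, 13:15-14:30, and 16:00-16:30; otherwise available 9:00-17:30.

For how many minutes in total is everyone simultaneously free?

Chen free within 09:00–17:30: 09:15–11:00, 12:30–13:15, 14:30–16:00, 16:30–17:30.
Thandi ∩ Eitan: 10:45–11:15, 12:30–13:45, 16:15–16:45.
Thandi ∩ Eitan ∩ Chen: 10:45–11:00, 12:30–13:15, 16:30–16:45.
Total common minutes: 15 + 45 + 15 = 75.

75 minutes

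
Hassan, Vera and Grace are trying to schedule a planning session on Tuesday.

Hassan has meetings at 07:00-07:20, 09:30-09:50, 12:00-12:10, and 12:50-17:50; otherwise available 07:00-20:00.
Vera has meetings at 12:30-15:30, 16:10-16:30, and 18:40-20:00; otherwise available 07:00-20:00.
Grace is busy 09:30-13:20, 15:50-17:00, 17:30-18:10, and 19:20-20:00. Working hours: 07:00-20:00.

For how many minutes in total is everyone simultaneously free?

Hassan free within 07:00–20:00: 07:20–09:30, 09:50–12:00, 12:10–12:50, 17:50–20:00.
Vera free within 07:00–20:00: 07:00–12:30, 15:30–16:10, 16:30–18:40.
Grace free within 07:00–20:00: 07:00–09:30, 13:20–15:50, 17:00–17:30, 18:10–19:20.
Hassan ∩ Vera: 07:20–09:30, 09:50–12:00, 12:10–12:30, 17:50–18:40.
Hassan ∩ Vera ∩ Grace: 07:20–09:30, 18:10–18:40.
Total common minutes: 130 + 30 = 160.

160 minutes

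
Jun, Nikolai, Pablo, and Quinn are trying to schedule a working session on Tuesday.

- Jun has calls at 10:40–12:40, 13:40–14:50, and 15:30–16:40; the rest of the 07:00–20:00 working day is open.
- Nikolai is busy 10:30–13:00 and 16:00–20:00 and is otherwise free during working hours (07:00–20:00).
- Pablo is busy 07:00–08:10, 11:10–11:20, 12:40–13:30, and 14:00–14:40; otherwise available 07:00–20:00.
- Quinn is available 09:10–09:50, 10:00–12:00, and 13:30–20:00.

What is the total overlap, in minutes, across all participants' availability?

Jun free within 07:00–20:00: 07:00–10:40, 12:40–13:40, 14:50–15:30, 16:40–20:00.
Nikolai free within 07:00–20:00: 07:00–10:30, 13:00–16:00.
Pablo free within 07:00–20:00: 08:10–11:10, 11:20–12:40, 13:30–14:00, 14:40–20:00.
Jun ∩ Nikolai: 07:00–10:30, 13:00–13:40, 14:50–15:30.
Jun ∩ Nikolai ∩ Pablo: 08:10–10:30, 13:30–13:40, 14:50–15:30.
Jun ∩ Nikolai ∩ Pablo ∩ Quinn: 09:10–09:50, 10:00–10:30, 13:30–13:40, 14:50–15:30.
Total common minutes: 40 + 30 + 10 + 40 = 120.

120 minutes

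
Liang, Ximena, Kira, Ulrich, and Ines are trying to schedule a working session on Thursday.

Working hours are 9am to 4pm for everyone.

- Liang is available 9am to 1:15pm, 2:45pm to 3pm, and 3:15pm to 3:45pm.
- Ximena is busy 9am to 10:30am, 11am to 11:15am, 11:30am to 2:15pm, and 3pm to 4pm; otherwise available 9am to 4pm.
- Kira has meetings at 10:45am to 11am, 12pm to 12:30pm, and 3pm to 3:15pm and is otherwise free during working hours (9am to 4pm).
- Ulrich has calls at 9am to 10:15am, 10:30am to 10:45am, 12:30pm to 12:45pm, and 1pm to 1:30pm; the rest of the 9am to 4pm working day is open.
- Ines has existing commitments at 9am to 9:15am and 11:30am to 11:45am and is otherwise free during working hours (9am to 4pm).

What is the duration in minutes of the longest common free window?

15 minutes

Ximena free within 09:00–16:00: 10:30–11:00, 11:15–11:30, 14:15–15:00.
Kira free within 09:00–16:00: 09:00–10:45, 11:00–12:00, 12:30–15:00, 15:15–16:00.
Ulrich free within 09:00–16:00: 10:15–10:30, 10:45–12:30, 12:45–13:00, 13:30–16:00.
Ines free within 09:00–16:00: 09:15–11:30, 11:45–16:00.
Liang ∩ Ximena: 10:30–11:00, 11:15–11:30, 14:45–15:00.
Liang ∩ Ximena ∩ Kira: 10:30–10:45, 11:15–11:30, 14:45–15:00.
Liang ∩ Ximena ∩ Kira ∩ Ulrich: 11:15–11:30, 14:45–15:00.
Liang ∩ Ximena ∩ Kira ∩ Ulrich ∩ Ines: 11:15–11:30, 14:45–15:00.
Common window lengths: 15, 15 min; longest is 15.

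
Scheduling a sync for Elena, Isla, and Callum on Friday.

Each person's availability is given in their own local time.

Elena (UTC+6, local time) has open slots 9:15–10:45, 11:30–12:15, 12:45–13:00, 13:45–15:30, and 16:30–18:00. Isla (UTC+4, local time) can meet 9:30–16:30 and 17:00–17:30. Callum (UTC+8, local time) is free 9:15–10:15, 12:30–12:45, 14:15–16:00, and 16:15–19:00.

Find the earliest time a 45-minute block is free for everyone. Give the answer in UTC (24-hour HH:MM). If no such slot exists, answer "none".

Elena → UTC: 03:15–04:45, 05:30–06:15, 06:45–07:00, 07:45–09:30, 10:30–12:00.
Isla → UTC: 05:30–12:30, 13:00–13:30.
Callum → UTC: 01:15–02:15, 04:30–04:45, 06:15–08:00, 08:15–11:00.
Elena ∩ Isla: 05:30–06:15, 06:45–07:00, 07:45–09:30, 10:30–12:00.
Elena ∩ Isla ∩ Callum: 06:45–07:00, 07:45–08:00, 08:15–09:30, 10:30–11:00.
Windows ≥ 45 min: 08:15–09:30.
Earliest such window starts at 08:15.

08:15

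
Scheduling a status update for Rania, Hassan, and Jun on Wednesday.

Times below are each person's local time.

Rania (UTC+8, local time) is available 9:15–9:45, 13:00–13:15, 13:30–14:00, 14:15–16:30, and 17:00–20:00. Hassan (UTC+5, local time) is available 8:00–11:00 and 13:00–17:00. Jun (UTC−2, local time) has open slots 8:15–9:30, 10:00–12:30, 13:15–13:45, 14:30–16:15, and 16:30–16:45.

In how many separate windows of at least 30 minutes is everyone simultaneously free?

Rania → UTC: 01:15–01:45, 05:00–05:15, 05:30–06:00, 06:15–08:30, 09:00–12:00.
Hassan → UTC: 03:00–06:00, 08:00–12:00.
Jun → UTC: 10:15–11:30, 12:00–14:30, 15:15–15:45, 16:30–18:15, 18:30–18:45.
Rania ∩ Hassan: 05:00–05:15, 05:30–06:00, 08:00–08:30, 09:00–12:00.
Rania ∩ Hassan ∩ Jun: 10:15–11:30.
Windows ≥ 30 min: 10:15–11:30.
That's 1 window.

1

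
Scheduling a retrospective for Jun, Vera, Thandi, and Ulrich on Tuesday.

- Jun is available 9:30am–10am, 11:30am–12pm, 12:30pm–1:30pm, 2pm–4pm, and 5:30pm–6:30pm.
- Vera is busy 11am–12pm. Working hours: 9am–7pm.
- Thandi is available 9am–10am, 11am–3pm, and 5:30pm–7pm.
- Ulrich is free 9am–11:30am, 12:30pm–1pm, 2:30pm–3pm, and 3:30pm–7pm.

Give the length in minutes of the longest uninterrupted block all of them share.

60 minutes

Vera free within 09:00–19:00: 09:00–11:00, 12:00–19:00.
Jun ∩ Vera: 09:30–10:00, 12:30–13:30, 14:00–16:00, 17:30–18:30.
Jun ∩ Vera ∩ Thandi: 09:30–10:00, 12:30–13:30, 14:00–15:00, 17:30–18:30.
Jun ∩ Vera ∩ Thandi ∩ Ulrich: 09:30–10:00, 12:30–13:00, 14:30–15:00, 17:30–18:30.
Common window lengths: 30, 30, 30, 60 min; longest is 60.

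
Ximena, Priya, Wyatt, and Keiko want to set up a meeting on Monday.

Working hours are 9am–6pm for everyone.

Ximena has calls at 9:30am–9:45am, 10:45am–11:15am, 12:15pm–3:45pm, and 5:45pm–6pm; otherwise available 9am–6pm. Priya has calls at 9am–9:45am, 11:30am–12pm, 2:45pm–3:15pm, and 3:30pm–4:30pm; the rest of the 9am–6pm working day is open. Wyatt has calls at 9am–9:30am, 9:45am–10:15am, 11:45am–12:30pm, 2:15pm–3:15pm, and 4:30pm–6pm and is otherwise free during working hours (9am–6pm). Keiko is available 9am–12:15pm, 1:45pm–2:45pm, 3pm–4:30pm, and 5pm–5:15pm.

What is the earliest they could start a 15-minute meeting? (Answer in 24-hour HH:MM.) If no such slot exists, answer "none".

Ximena free within 09:00–18:00: 09:00–09:30, 09:45–10:45, 11:15–12:15, 15:45–17:45.
Priya free within 09:00–18:00: 09:45–11:30, 12:00–14:45, 15:15–15:30, 16:30–18:00.
Wyatt free within 09:00–18:00: 09:30–09:45, 10:15–11:45, 12:30–14:15, 15:15–16:30.
Ximena ∩ Priya: 09:45–10:45, 11:15–11:30, 12:00–12:15, 16:30–17:45.
Ximena ∩ Priya ∩ Wyatt: 10:15–10:45, 11:15–11:30.
Ximena ∩ Priya ∩ Wyatt ∩ Keiko: 10:15–10:45, 11:15–11:30.
Windows ≥ 15 min: 10:15–10:45, 11:15–11:30.
Earliest such window starts at 10:15.

10:15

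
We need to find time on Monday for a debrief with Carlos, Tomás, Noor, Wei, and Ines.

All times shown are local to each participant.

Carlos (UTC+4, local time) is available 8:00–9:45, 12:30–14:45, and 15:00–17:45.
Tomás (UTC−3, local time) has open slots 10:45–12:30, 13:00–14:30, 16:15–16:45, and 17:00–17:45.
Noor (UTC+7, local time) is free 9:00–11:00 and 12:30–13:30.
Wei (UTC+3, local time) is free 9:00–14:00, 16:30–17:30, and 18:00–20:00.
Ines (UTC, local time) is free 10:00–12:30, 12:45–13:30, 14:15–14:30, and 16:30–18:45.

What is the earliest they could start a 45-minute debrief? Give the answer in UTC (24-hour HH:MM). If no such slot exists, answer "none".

none

Carlos → UTC: 04:00–05:45, 08:30–10:45, 11:00–13:45.
Tomás → UTC: 13:45–15:30, 16:00–17:30, 19:15–19:45, 20:00–20:45.
Noor → UTC: 02:00–04:00, 05:30–06:30.
Wei → UTC: 06:00–11:00, 13:30–14:30, 15:00–17:00.
Ines → UTC: 10:00–12:30, 12:45–13:30, 14:15–14:30, 16:30–18:45.
Carlos ∩ Tomás: (none).
Carlos ∩ Tomás ∩ Noor: (none).
Carlos ∩ Tomás ∩ Noor ∩ Wei: (none).
Carlos ∩ Tomás ∩ Noor ∩ Wei ∩ Ines: (none).
Windows ≥ 45 min: (none).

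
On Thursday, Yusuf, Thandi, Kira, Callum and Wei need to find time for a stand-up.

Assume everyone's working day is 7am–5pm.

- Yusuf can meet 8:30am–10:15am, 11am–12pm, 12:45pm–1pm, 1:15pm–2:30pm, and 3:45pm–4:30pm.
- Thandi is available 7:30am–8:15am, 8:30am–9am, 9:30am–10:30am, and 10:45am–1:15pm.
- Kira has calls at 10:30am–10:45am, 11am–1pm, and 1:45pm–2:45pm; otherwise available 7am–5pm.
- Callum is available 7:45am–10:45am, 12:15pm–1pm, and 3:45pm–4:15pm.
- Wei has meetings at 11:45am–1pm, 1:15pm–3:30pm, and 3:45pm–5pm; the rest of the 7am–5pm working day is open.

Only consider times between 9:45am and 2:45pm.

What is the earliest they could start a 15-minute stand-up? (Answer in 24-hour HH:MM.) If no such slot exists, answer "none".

09:45

Kira free within 07:00–17:00: 07:00–10:30, 10:45–11:00, 13:00–13:45, 14:45–17:00.
Wei free within 07:00–17:00: 07:00–11:45, 13:00–13:15, 15:30–15:45.
Yusuf ∩ Thandi: 08:30–09:00, 09:30–10:15, 11:00–12:00, 12:45–13:00.
Yusuf ∩ Thandi ∩ Kira: 08:30–09:00, 09:30–10:15.
Yusuf ∩ Thandi ∩ Kira ∩ Callum: 08:30–09:00, 09:30–10:15.
Yusuf ∩ Thandi ∩ Kira ∩ Callum ∩ Wei: 08:30–09:00, 09:30–10:15.
Restricted to 09:45–14:45: 09:45–10:15.
Windows ≥ 15 min: 09:45–10:15.
Earliest such window starts at 09:45.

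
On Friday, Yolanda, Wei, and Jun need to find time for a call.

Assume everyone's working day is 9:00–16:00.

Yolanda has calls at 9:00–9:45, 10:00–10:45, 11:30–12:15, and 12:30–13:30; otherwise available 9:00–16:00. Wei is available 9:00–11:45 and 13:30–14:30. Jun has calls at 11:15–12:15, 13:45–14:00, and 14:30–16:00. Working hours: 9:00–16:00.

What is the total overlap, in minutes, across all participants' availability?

90 minutes

Yolanda free within 09:00–16:00: 09:45–10:00, 10:45–11:30, 12:15–12:30, 13:30–16:00.
Jun free within 09:00–16:00: 09:00–11:15, 12:15–13:45, 14:00–14:30.
Yolanda ∩ Wei: 09:45–10:00, 10:45–11:30, 13:30–14:30.
Yolanda ∩ Wei ∩ Jun: 09:45–10:00, 10:45–11:15, 13:30–13:45, 14:00–14:30.
Total common minutes: 15 + 30 + 15 + 30 = 90.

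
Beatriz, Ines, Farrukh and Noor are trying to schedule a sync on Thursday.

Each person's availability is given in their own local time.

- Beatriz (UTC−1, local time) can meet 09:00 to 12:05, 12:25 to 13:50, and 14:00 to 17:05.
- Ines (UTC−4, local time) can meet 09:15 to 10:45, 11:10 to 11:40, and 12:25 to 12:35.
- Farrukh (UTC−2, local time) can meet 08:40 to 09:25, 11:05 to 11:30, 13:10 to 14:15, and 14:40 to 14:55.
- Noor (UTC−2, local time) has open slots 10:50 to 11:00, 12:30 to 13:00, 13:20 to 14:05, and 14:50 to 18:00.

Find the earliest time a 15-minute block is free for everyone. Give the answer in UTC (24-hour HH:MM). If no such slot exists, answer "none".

Beatriz → UTC: 10:00–13:05, 13:25–14:50, 15:00–18:05.
Ines → UTC: 13:15–14:45, 15:10–15:40, 16:25–16:35.
Farrukh → UTC: 10:40–11:25, 13:05–13:30, 15:10–16:15, 16:40–16:55.
Noor → UTC: 12:50–13:00, 14:30–15:00, 15:20–16:05, 16:50–20:00.
Beatriz ∩ Ines: 13:25–14:45, 15:10–15:40, 16:25–16:35.
Beatriz ∩ Ines ∩ Farrukh: 13:25–13:30, 15:10–15:40.
Beatriz ∩ Ines ∩ Farrukh ∩ Noor: 15:20–15:40.
Windows ≥ 15 min: 15:20–15:40.
Earliest such window starts at 15:20.

15:20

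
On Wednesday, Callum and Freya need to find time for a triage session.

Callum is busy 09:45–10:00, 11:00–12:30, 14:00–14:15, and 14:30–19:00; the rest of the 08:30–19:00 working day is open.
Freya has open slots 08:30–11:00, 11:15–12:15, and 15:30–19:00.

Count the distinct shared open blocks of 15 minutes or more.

2

Callum free within 08:30–19:00: 08:30–09:45, 10:00–11:00, 12:30–14:00, 14:15–14:30.
Callum ∩ Freya: 08:30–09:45, 10:00–11:00.
Windows ≥ 15 min: 08:30–09:45, 10:00–11:00.
That's 2 windows.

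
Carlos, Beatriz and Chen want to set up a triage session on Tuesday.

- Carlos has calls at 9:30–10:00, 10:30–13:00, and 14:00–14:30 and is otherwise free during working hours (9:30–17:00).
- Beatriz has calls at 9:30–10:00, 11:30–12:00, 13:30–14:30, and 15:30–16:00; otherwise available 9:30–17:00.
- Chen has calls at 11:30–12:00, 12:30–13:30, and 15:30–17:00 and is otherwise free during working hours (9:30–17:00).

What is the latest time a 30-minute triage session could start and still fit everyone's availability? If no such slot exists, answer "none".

15:00

Carlos free within 09:30–17:00: 10:00–10:30, 13:00–14:00, 14:30–17:00.
Beatriz free within 09:30–17:00: 10:00–11:30, 12:00–13:30, 14:30–15:30, 16:00–17:00.
Chen free within 09:30–17:00: 09:30–11:30, 12:00–12:30, 13:30–15:30.
Carlos ∩ Beatriz: 10:00–10:30, 13:00–13:30, 14:30–15:30, 16:00–17:00.
Carlos ∩ Beatriz ∩ Chen: 10:00–10:30, 14:30–15:30.
Windows ≥ 30 min: 10:00–10:30, 14:30–15:30.
Latest start in the last window 14:30–15:30 is 15:30 − 30 min = 15:00.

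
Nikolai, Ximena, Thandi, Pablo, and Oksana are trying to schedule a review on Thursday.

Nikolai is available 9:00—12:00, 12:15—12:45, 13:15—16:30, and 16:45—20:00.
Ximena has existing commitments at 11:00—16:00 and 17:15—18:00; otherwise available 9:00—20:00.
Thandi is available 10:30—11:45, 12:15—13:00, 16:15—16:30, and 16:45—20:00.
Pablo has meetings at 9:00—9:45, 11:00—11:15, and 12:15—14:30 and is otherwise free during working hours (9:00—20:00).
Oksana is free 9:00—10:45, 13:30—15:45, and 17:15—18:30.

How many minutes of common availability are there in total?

45 minutes

Ximena free within 09:00–20:00: 09:00–11:00, 16:00–17:15, 18:00–20:00.
Pablo free within 09:00–20:00: 09:45–11:00, 11:15–12:15, 14:30–20:00.
Nikolai ∩ Ximena: 09:00–11:00, 16:00–16:30, 16:45–17:15, 18:00–20:00.
Nikolai ∩ Ximena ∩ Thandi: 10:30–11:00, 16:15–16:30, 16:45–17:15, 18:00–20:00.
Nikolai ∩ Ximena ∩ Thandi ∩ Pablo: 10:30–11:00, 16:15–16:30, 16:45–17:15, 18:00–20:00.
Nikolai ∩ Ximena ∩ Thandi ∩ Pablo ∩ Oksana: 10:30–10:45, 18:00–18:30.
Total common minutes: 15 + 30 = 45.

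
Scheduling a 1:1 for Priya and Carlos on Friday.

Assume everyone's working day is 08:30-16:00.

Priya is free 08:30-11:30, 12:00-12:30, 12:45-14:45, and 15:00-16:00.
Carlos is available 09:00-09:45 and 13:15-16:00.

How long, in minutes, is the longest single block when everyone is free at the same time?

90 minutes

Priya ∩ Carlos: 09:00–09:45, 13:15–14:45, 15:00–16:00.
Common window lengths: 45, 90, 60 min; longest is 90.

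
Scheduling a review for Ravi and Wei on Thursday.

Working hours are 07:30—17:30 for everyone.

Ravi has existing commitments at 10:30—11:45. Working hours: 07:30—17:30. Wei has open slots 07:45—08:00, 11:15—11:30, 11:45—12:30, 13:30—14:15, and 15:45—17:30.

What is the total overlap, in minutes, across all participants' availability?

Ravi free within 07:30–17:30: 07:30–10:30, 11:45–17:30.
Ravi ∩ Wei: 07:45–08:00, 11:45–12:30, 13:30–14:15, 15:45–17:30.
Total common minutes: 15 + 45 + 45 + 105 = 210.

210 minutes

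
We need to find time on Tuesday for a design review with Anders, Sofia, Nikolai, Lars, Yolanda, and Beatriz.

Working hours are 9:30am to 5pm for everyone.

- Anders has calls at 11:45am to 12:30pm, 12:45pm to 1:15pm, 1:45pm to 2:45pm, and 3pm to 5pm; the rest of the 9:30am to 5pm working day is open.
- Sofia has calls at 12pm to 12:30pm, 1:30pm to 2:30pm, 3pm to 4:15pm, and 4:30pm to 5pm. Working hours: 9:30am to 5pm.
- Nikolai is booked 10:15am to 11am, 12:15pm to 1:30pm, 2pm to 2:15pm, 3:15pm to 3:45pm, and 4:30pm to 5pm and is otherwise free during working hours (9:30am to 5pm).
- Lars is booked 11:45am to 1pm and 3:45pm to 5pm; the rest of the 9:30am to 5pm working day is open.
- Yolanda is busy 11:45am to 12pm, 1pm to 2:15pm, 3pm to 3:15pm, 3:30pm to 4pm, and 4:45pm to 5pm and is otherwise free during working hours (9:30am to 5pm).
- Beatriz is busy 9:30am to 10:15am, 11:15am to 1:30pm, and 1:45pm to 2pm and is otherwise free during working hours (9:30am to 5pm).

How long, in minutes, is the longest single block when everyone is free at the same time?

15 minutes

Anders free within 09:30–17:00: 09:30–11:45, 12:30–12:45, 13:15–13:45, 14:45–15:00.
Sofia free within 09:30–17:00: 09:30–12:00, 12:30–13:30, 14:30–15:00, 16:15–16:30.
Nikolai free within 09:30–17:00: 09:30–10:15, 11:00–12:15, 13:30–14:00, 14:15–15:15, 15:45–16:30.
Lars free within 09:30–17:00: 09:30–11:45, 13:00–15:45.
Yolanda free within 09:30–17:00: 09:30–11:45, 12:00–13:00, 14:15–15:00, 15:15–15:30, 16:00–16:45.
Beatriz free within 09:30–17:00: 10:15–11:15, 13:30–13:45, 14:00–17:00.
Anders ∩ Sofia: 09:30–11:45, 12:30–12:45, 13:15–13:30, 14:45–15:00.
Anders ∩ Sofia ∩ Nikolai: 09:30–10:15, 11:00–11:45, 14:45–15:00.
Anders ∩ Sofia ∩ Nikolai ∩ Lars: 09:30–10:15, 11:00–11:45, 14:45–15:00.
Anders ∩ Sofia ∩ Nikolai ∩ Lars ∩ Yolanda: 09:30–10:15, 11:00–11:45, 14:45–15:00.
Anders ∩ Sofia ∩ Nikolai ∩ Lars ∩ Yolanda ∩ Beatriz: 11:00–11:15, 14:45–15:00.
Common window lengths: 15, 15 min; longest is 15.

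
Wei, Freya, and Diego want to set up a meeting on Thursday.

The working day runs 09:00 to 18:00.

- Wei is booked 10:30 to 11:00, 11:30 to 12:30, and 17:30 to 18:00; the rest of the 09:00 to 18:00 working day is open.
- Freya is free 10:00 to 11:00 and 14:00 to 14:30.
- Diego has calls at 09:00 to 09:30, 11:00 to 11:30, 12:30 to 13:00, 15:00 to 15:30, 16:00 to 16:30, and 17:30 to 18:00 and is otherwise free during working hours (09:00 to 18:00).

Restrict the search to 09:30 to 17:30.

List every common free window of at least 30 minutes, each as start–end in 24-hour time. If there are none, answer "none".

10:00–10:30, 14:00–14:30

Wei free within 09:00–18:00: 09:00–10:30, 11:00–11:30, 12:30–17:30.
Diego free within 09:00–18:00: 09:30–11:00, 11:30–12:30, 13:00–15:00, 15:30–16:00, 16:30–17:30.
Wei ∩ Freya: 10:00–10:30, 14:00–14:30.
Wei ∩ Freya ∩ Diego: 10:00–10:30, 14:00–14:30.
Restricted to 09:30–17:30: 10:00–10:30, 14:00–14:30.
Windows ≥ 30 min: 10:00–10:30, 14:00–14:30.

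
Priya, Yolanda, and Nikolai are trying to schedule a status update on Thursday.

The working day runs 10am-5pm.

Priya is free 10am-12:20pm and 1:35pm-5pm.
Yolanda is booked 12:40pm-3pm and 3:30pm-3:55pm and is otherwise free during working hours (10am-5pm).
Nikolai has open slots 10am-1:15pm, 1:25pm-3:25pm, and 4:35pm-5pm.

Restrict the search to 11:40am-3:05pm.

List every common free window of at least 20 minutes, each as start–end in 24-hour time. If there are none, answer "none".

11:40–12:20

Yolanda free within 10:00–17:00: 10:00–12:40, 15:00–15:30, 15:55–17:00.
Priya ∩ Yolanda: 10:00–12:20, 15:00–15:30, 15:55–17:00.
Priya ∩ Yolanda ∩ Nikolai: 10:00–12:20, 15:00–15:25, 16:35–17:00.
Restricted to 11:40–15:05: 11:40–12:20, 15:00–15:05.
Windows ≥ 20 min: 11:40–12:20.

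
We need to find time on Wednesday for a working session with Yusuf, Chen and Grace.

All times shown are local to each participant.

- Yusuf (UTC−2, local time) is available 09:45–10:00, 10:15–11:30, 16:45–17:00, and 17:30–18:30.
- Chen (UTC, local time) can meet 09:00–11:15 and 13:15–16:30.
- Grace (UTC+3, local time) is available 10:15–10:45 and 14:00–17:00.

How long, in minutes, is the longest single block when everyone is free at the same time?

Yusuf → UTC: 11:45–12:00, 12:15–13:30, 18:45–19:00, 19:30–20:30.
Chen → UTC: 09:00–11:15, 13:15–16:30.
Grace → UTC: 07:15–07:45, 11:00–14:00.
Yusuf ∩ Chen: 13:15–13:30.
Yusuf ∩ Chen ∩ Grace: 13:15–13:30.
Single common window of 15 minutes.

15 minutes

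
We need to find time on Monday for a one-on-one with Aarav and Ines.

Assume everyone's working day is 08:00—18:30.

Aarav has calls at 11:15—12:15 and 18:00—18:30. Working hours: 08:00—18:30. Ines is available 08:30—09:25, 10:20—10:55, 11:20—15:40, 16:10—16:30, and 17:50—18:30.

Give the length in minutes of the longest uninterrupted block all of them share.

Aarav free within 08:00–18:30: 08:00–11:15, 12:15–18:00.
Aarav ∩ Ines: 08:30–09:25, 10:20–10:55, 12:15–15:40, 16:10–16:30, 17:50–18:00.
Common window lengths: 55, 35, 205, 20, 10 min; longest is 205.

205 minutes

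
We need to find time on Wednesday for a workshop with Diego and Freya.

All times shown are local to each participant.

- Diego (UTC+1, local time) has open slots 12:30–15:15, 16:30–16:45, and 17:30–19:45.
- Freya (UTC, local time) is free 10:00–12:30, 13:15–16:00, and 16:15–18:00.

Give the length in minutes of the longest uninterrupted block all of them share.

Diego → UTC: 11:30–14:15, 15:30–15:45, 16:30–18:45.
Freya → UTC: 10:00–12:30, 13:15–16:00, 16:15–18:00.
Diego ∩ Freya: 11:30–12:30, 13:15–14:15, 15:30–15:45, 16:30–18:00.
Common window lengths: 60, 60, 15, 90 min; longest is 90.

90 minutes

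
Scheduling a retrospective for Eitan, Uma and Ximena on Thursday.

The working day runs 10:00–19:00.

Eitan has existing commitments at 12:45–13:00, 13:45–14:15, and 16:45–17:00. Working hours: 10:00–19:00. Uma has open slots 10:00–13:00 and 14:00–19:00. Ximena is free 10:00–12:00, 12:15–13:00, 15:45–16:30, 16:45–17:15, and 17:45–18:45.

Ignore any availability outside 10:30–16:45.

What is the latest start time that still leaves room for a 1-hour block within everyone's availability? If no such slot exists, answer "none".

Eitan free within 10:00–19:00: 10:00–12:45, 13:00–13:45, 14:15–16:45, 17:00–19:00.
Eitan ∩ Uma: 10:00–12:45, 14:15–16:45, 17:00–19:00.
Eitan ∩ Uma ∩ Ximena: 10:00–12:00, 12:15–12:45, 15:45–16:30, 17:00–17:15, 17:45–18:45.
Restricted to 10:30–16:45: 10:30–12:00, 12:15–12:45, 15:45–16:30.
Windows ≥ 60 min: 10:30–12:00.
Latest start in the last window 10:30–12:00 is 12:00 − 60 min = 11:00.

11:00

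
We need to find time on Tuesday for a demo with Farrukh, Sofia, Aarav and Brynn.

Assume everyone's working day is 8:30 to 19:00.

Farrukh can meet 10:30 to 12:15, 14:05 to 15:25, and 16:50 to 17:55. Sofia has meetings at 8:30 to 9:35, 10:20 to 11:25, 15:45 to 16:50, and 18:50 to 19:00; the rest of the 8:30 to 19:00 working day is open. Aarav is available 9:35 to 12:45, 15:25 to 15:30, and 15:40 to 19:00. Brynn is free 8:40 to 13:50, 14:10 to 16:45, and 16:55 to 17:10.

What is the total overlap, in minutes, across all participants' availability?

65 minutes

Sofia free within 08:30–19:00: 09:35–10:20, 11:25–15:45, 16:50–18:50.
Farrukh ∩ Sofia: 11:25–12:15, 14:05–15:25, 16:50–17:55.
Farrukh ∩ Sofia ∩ Aarav: 11:25–12:15, 16:50–17:55.
Farrukh ∩ Sofia ∩ Aarav ∩ Brynn: 11:25–12:15, 16:55–17:10.
Total common minutes: 50 + 15 = 65.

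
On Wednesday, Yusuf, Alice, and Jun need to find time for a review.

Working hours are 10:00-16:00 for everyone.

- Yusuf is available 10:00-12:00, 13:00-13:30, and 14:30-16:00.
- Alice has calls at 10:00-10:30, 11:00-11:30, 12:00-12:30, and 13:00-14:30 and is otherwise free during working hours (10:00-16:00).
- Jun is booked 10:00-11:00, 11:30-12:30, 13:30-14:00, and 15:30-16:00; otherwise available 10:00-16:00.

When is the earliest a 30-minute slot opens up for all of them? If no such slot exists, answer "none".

Alice free within 10:00–16:00: 10:30–11:00, 11:30–12:00, 12:30–13:00, 14:30–16:00.
Jun free within 10:00–16:00: 11:00–11:30, 12:30–13:30, 14:00–15:30.
Yusuf ∩ Alice: 10:30–11:00, 11:30–12:00, 14:30–16:00.
Yusuf ∩ Alice ∩ Jun: 14:30–15:30.
Windows ≥ 30 min: 14:30–15:30.
Earliest such window starts at 14:30.

14:30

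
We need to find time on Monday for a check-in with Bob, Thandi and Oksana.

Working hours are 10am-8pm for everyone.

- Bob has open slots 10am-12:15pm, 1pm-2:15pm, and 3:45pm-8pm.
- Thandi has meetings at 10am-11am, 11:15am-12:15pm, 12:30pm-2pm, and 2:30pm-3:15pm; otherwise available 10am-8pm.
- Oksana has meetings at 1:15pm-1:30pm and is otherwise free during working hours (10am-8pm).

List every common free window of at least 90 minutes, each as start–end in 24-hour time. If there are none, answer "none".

15:45–20:00

Thandi free within 10:00–20:00: 11:00–11:15, 12:15–12:30, 14:00–14:30, 15:15–20:00.
Oksana free within 10:00–20:00: 10:00–13:15, 13:30–20:00.
Bob ∩ Thandi: 11:00–11:15, 14:00–14:15, 15:45–20:00.
Bob ∩ Thandi ∩ Oksana: 11:00–11:15, 14:00–14:15, 15:45–20:00.
Windows ≥ 90 min: 15:45–20:00.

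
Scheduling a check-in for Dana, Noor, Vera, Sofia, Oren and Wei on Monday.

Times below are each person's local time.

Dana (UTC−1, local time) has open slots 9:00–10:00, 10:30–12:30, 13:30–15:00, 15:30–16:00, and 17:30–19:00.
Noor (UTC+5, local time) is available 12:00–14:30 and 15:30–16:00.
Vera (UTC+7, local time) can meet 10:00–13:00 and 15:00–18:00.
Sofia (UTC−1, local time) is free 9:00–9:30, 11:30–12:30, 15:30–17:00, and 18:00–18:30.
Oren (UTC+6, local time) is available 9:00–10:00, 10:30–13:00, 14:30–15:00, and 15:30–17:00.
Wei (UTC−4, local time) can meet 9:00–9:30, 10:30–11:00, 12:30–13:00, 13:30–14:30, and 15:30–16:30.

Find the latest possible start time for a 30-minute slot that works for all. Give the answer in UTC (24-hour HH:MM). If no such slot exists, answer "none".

none

Dana → UTC: 10:00–11:00, 11:30–13:30, 14:30–16:00, 16:30–17:00, 18:30–20:00.
Noor → UTC: 07:00–09:30, 10:30–11:00.
Vera → UTC: 03:00–06:00, 08:00–11:00.
Sofia → UTC: 10:00–10:30, 12:30–13:30, 16:30–18:00, 19:00–19:30.
Oren → UTC: 03:00–04:00, 04:30–07:00, 08:30–09:00, 09:30–11:00.
Wei → UTC: 13:00–13:30, 14:30–15:00, 16:30–17:00, 17:30–18:30, 19:30–20:30.
Dana ∩ Noor: 10:30–11:00.
Dana ∩ Noor ∩ Vera: 10:30–11:00.
Dana ∩ Noor ∩ Vera ∩ Sofia: (none).
Dana ∩ Noor ∩ Vera ∩ Sofia ∩ Oren: (none).
Dana ∩ Noor ∩ Vera ∩ Sofia ∩ Oren ∩ Wei: (none).
Windows ≥ 30 min: (none).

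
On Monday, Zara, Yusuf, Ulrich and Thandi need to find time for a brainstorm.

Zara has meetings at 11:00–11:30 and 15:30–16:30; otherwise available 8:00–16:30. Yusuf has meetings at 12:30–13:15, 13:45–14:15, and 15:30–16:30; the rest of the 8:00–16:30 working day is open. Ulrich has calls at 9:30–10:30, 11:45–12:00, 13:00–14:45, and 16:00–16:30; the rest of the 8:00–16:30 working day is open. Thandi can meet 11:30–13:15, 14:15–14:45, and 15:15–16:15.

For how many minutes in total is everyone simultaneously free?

Zara free within 08:00–16:30: 08:00–11:00, 11:30–15:30.
Yusuf free within 08:00–16:30: 08:00–12:30, 13:15–13:45, 14:15–15:30.
Ulrich free within 08:00–16:30: 08:00–09:30, 10:30–11:45, 12:00–13:00, 14:45–16:00.
Zara ∩ Yusuf: 08:00–11:00, 11:30–12:30, 13:15–13:45, 14:15–15:30.
Zara ∩ Yusuf ∩ Ulrich: 08:00–09:30, 10:30–11:00, 11:30–11:45, 12:00–12:30, 14:45–15:30.
Zara ∩ Yusuf ∩ Ulrich ∩ Thandi: 11:30–11:45, 12:00–12:30, 15:15–15:30.
Total common minutes: 15 + 30 + 15 = 60.

60 minutes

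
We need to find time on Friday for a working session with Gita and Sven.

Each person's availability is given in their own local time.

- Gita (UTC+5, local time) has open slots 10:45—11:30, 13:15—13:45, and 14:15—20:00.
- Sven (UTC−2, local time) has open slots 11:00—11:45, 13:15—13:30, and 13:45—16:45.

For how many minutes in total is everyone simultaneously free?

Gita → UTC: 05:45–06:30, 08:15–08:45, 09:15–15:00.
Sven → UTC: 13:00–13:45, 15:15–15:30, 15:45–18:45.
Gita ∩ Sven: 13:00–13:45.
Total common minutes: 45.

45 minutes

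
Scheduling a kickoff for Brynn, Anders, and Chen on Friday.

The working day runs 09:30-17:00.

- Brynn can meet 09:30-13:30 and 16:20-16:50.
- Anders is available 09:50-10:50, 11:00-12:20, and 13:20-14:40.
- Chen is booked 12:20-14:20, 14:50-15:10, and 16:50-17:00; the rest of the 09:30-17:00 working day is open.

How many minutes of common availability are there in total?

Chen free within 09:30–17:00: 09:30–12:20, 14:20–14:50, 15:10–16:50.
Brynn ∩ Anders: 09:50–10:50, 11:00–12:20, 13:20–13:30.
Brynn ∩ Anders ∩ Chen: 09:50–10:50, 11:00–12:20.
Total common minutes: 60 + 80 = 140.

140 minutes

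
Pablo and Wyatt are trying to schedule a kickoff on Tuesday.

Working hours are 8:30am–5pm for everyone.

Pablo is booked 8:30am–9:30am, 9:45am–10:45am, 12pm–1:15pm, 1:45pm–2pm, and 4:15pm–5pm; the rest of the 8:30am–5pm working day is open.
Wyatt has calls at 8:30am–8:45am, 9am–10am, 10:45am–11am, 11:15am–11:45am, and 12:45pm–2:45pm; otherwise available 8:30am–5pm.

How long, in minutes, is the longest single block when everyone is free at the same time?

Pablo free within 08:30–17:00: 09:30–09:45, 10:45–12:00, 13:15–13:45, 14:00–16:15.
Wyatt free within 08:30–17:00: 08:45–09:00, 10:00–10:45, 11:00–11:15, 11:45–12:45, 14:45–17:00.
Pablo ∩ Wyatt: 11:00–11:15, 11:45–12:00, 14:45–16:15.
Common window lengths: 15, 15, 90 min; longest is 90.

90 minutes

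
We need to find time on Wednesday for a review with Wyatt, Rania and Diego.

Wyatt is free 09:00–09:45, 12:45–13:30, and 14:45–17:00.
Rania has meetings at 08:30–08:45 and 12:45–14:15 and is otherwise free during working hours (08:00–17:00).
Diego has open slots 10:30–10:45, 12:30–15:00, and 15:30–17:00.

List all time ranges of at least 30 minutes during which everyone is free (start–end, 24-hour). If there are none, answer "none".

Rania free within 08:00–17:00: 08:00–08:30, 08:45–12:45, 14:15–17:00.
Wyatt ∩ Rania: 09:00–09:45, 14:45–17:00.
Wyatt ∩ Rania ∩ Diego: 14:45–15:00, 15:30–17:00.
Windows ≥ 30 min: 15:30–17:00.

15:30–17:00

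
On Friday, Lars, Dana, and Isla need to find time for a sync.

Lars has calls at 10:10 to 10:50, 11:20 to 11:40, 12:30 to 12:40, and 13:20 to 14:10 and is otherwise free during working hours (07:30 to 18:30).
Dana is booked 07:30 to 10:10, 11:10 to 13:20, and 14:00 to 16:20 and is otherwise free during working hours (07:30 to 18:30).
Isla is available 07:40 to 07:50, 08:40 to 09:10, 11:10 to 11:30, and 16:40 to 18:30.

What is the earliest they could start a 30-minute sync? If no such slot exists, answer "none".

16:40

Lars free within 07:30–18:30: 07:30–10:10, 10:50–11:20, 11:40–12:30, 12:40–13:20, 14:10–18:30.
Dana free within 07:30–18:30: 10:10–11:10, 13:20–14:00, 16:20–18:30.
Lars ∩ Dana: 10:50–11:10, 16:20–18:30.
Lars ∩ Dana ∩ Isla: 16:40–18:30.
Windows ≥ 30 min: 16:40–18:30.
Earliest such window starts at 16:40.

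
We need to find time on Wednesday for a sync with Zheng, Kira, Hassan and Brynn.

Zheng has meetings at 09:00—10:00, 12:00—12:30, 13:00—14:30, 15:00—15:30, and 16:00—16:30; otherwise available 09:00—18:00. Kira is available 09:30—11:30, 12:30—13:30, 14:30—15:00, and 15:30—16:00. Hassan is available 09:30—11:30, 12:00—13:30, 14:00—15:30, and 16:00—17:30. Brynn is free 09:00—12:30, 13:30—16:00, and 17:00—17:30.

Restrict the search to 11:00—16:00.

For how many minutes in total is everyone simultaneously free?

60 minutes

Zheng free within 09:00–18:00: 10:00–12:00, 12:30–13:00, 14:30–15:00, 15:30–16:00, 16:30–18:00.
Zheng ∩ Kira: 10:00–11:30, 12:30–13:00, 14:30–15:00, 15:30–16:00.
Zheng ∩ Kira ∩ Hassan: 10:00–11:30, 12:30–13:00, 14:30–15:00.
Zheng ∩ Kira ∩ Hassan ∩ Brynn: 10:00–11:30, 14:30–15:00.
Restricted to 11:00–16:00: 11:00–11:30, 14:30–15:00.
Total common minutes: 30 + 30 = 60.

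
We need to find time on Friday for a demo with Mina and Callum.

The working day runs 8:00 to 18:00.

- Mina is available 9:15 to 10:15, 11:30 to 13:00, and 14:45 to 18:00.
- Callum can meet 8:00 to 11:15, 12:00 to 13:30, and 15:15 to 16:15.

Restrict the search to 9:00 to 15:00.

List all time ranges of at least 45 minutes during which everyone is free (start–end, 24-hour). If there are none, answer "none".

Mina ∩ Callum: 09:15–10:15, 12:00–13:00, 15:15–16:15.
Restricted to 09:00–15:00: 09:15–10:15, 12:00–13:00.
Windows ≥ 45 min: 09:15–10:15, 12:00–13:00.

09:15–10:15, 12:00–13:00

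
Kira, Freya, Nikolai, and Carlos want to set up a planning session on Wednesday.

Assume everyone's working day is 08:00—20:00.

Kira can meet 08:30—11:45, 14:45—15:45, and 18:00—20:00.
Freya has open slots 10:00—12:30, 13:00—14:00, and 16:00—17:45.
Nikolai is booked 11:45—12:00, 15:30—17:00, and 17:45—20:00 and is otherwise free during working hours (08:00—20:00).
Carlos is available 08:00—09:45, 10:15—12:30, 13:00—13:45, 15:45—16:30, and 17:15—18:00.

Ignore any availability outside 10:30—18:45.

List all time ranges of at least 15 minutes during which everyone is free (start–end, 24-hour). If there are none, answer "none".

10:30–11:45

Nikolai free within 08:00–20:00: 08:00–11:45, 12:00–15:30, 17:00–17:45.
Kira ∩ Freya: 10:00–11:45.
Kira ∩ Freya ∩ Nikolai: 10:00–11:45.
Kira ∩ Freya ∩ Nikolai ∩ Carlos: 10:15–11:45.
Restricted to 10:30–18:45: 10:30–11:45.
Windows ≥ 15 min: 10:30–11:45.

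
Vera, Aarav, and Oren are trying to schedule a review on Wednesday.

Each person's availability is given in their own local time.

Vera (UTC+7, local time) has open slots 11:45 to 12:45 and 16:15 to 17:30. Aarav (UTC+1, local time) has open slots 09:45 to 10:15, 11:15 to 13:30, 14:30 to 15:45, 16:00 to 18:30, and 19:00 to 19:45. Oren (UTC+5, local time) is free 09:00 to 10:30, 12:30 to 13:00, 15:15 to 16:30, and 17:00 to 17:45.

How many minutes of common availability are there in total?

15 minutes

Vera → UTC: 04:45–05:45, 09:15–10:30.
Aarav → UTC: 08:45–09:15, 10:15–12:30, 13:30–14:45, 15:00–17:30, 18:00–18:45.
Oren → UTC: 04:00–05:30, 07:30–08:00, 10:15–11:30, 12:00–12:45.
Vera ∩ Aarav: 10:15–10:30.
Vera ∩ Aarav ∩ Oren: 10:15–10:30.
Total common minutes: 15.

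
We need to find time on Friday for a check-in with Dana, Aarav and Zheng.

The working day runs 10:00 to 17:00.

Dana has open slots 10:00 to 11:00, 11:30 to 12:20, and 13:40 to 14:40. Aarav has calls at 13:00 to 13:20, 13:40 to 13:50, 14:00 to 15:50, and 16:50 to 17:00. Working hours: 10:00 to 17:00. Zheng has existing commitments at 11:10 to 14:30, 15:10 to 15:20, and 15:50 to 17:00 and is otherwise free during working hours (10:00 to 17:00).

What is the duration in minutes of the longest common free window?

60 minutes

Aarav free within 10:00–17:00: 10:00–13:00, 13:20–13:40, 13:50–14:00, 15:50–16:50.
Zheng free within 10:00–17:00: 10:00–11:10, 14:30–15:10, 15:20–15:50.
Dana ∩ Aarav: 10:00–11:00, 11:30–12:20, 13:50–14:00.
Dana ∩ Aarav ∩ Zheng: 10:00–11:00.
Single common window of 60 minutes.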